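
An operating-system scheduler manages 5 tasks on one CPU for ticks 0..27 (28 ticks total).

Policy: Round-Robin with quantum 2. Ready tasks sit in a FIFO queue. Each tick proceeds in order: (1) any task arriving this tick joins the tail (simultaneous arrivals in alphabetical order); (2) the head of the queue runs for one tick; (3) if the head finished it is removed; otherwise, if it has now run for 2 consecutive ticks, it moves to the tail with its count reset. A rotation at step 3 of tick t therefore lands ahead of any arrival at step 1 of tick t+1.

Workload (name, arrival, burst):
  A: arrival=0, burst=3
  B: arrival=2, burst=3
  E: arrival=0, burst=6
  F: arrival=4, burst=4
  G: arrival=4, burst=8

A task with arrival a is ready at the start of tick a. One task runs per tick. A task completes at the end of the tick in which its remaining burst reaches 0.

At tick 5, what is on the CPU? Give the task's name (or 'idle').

running at tick 5 = B

t=0: queue=[A,E] q_used=0 → run A
t=1: queue=[A,E] q_used=1 → run A
t=2: queue=[E,A,B] q_used=0 → run E
t=3: queue=[E,A,B] q_used=1 → run E
t=4: queue=[A,B,E,F,G] q_used=0 → run A
t=5: queue=[B,E,F,G] q_used=0 → run B
t=6: queue=[B,E,F,G] q_used=1 → run B
t=7: queue=[E,F,G,B] q_used=0 → run E
t=8: queue=[E,F,G,B] q_used=1 → run E
t=9: queue=[F,G,B,E] q_used=0 → run F
t=10: queue=[F,G,B,E] q_used=1 → run F
t=11: queue=[G,B,E,F] q_used=0 → run G
t=12: queue=[G,B,E,F] q_used=1 → run G
t=13: queue=[B,E,F,G] q_used=0 → run B
t=14: queue=[E,F,G] q_used=0 → run E
t=15: queue=[E,F,G] q_used=1 → run E
t=16: queue=[F,G] q_used=0 → run F
t=17: queue=[F,G] q_used=1 → run F
t=18: queue=[G] q_used=0 → run G
t=19: queue=[G] q_used=1 → run G
t=20: queue=[G] q_used=0 → run G
t=21: queue=[G] q_used=1 → run G
t=22: queue=[G] q_used=0 → run G
t=23: queue=[G] q_used=1 → run G
t=24: (idle)
t=25: (idle)
t=26: (idle)
t=27: (idle)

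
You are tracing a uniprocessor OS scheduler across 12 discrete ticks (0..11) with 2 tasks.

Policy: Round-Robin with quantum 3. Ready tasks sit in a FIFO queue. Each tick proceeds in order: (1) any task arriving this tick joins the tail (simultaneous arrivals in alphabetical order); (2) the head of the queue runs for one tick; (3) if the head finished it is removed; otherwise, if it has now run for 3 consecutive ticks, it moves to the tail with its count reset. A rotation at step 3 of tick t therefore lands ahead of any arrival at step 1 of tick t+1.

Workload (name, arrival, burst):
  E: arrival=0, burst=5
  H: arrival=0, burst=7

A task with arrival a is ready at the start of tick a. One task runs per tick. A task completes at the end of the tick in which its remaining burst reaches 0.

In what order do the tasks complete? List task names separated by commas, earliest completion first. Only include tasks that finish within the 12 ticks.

completion order = E, H

t=0: queue=[E,H] q_used=0 → run E
t=1: queue=[E,H] q_used=1 → run E
t=2: queue=[E,H] q_used=2 → run E
t=3: queue=[H,E] q_used=0 → run H
t=4: queue=[H,E] q_used=1 → run H
t=5: queue=[H,E] q_used=2 → run H
t=6: queue=[E,H] q_used=0 → run E
t=7: queue=[E,H] q_used=1 → run E
t=8: queue=[H] q_used=0 → run H
t=9: queue=[H] q_used=1 → run H
t=10: queue=[H] q_used=2 → run H
t=11: queue=[H] q_used=0 → run H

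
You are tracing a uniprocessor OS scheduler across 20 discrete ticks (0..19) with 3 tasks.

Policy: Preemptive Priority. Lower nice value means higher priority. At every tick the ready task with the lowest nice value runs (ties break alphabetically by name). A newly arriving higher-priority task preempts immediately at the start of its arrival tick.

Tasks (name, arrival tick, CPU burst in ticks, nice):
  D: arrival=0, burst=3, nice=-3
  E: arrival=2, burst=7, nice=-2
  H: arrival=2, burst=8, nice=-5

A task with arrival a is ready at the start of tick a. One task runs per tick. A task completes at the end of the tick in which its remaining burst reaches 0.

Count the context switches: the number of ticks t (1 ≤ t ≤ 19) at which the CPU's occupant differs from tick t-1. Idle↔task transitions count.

t=0: ready={D} → run D
t=1: ready={D} → run D
t=2: ready={D,E,H} → run H
t=3: ready={D,E,H} → run H
t=4: ready={D,E,H} → run H
t=5: ready={D,E,H} → run H
t=6: ready={D,E,H} → run H
t=7: ready={D,E,H} → run H
t=8: ready={D,E,H} → run H
t=9: ready={D,E,H} → run H
t=10: ready={D,E} → run D
t=11: ready={E} → run E
t=12: ready={E} → run E
t=13: ready={E} → run E
t=14: ready={E} → run E
t=15: ready={E} → run E
t=16: ready={E} → run E
t=17: ready={E} → run E
t=18: (idle)
t=19: (idle)

context switches = 4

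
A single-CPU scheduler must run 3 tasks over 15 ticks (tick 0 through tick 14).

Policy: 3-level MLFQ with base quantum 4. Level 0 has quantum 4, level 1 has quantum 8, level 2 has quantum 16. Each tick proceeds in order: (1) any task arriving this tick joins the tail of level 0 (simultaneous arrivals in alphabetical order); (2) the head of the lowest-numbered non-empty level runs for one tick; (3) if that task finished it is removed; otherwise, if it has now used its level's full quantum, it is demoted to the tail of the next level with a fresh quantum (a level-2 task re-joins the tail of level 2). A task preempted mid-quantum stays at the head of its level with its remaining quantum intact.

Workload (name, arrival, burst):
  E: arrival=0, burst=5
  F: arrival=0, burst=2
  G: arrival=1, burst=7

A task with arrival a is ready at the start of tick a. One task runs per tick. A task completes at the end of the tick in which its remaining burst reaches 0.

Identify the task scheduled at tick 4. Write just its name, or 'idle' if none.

t=0: L0/L1/L2 = EF/-/- → run E
t=1: L0/L1/L2 = EFG/-/- → run E
t=2: L0/L1/L2 = EFG/-/- → run E
t=3: L0/L1/L2 = EFG/-/- → run E
t=4: L0/L1/L2 = FG/E/- → run F
t=5: L0/L1/L2 = FG/E/- → run F
t=6: L0/L1/L2 = G/E/- → run G
t=7: L0/L1/L2 = G/E/- → run G
t=8: L0/L1/L2 = G/E/- → run G
t=9: L0/L1/L2 = G/E/- → run G
t=10: L0/L1/L2 = -/EG/- → run E
t=11: L0/L1/L2 = -/G/- → run G
t=12: L0/L1/L2 = -/G/- → run G
t=13: L0/L1/L2 = -/G/- → run G
t=14: (idle)

running at tick 4 = F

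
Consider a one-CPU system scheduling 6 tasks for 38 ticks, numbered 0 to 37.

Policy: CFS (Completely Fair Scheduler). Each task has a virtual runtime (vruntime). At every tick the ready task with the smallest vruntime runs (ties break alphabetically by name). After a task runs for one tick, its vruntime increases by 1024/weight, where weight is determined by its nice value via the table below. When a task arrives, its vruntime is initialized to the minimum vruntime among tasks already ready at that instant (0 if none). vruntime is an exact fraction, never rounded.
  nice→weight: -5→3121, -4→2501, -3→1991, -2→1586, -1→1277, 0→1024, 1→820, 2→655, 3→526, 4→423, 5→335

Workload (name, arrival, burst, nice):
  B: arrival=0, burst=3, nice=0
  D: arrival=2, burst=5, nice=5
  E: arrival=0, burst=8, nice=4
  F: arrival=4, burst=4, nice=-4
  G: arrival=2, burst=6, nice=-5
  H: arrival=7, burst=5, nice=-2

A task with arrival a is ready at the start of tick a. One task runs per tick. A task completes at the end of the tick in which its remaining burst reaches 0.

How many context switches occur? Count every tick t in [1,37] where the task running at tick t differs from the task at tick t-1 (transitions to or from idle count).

t=0: vr[B=0 E=0] → run B
t=1: vr[B=1 E=0] → run E
t=2: vr[B=1 D=1 E=1024/423 G=1] → run B
t=3: vr[B=2 D=1 E=1024/423 G=1] → run D
t=4: vr[B=2 D=1359/335 E=1024/423 F=1 G=1] → run F
t=5: vr[B=2 D=1359/335 E=1024/423 F=3525/2501 G=1] → run G
t=6: vr[B=2 D=1359/335 E=1024/423 F=3525/2501 G=4145/3121] → run G
t=7: vr[B=2 D=1359/335 E=1024/423 F=3525/2501 G=5169/3121 H=3525/2501] → run F
t=8: vr[B=2 D=1359/335 E=1024/423 F=4549/2501 G=5169/3121 H=3525/2501] → run H
t=9: vr[B=2 D=1359/335 E=1024/423 F=4549/2501 G=5169/3121 H=66817/32513] → run G
t=10: vr[B=2 D=1359/335 E=1024/423 F=4549/2501 G=6193/3121 H=66817/32513] → run F
t=11: vr[B=2 D=1359/335 E=1024/423 F=5573/2501 G=6193/3121 H=66817/32513] → run G
t=12: vr[B=2 D=1359/335 E=1024/423 F=5573/2501 G=7217/3121 H=66817/32513] → run B
t=13: vr[D=1359/335 E=1024/423 F=5573/2501 G=7217/3121 H=66817/32513] → run H
t=14: vr[D=1359/335 E=1024/423 F=5573/2501 G=7217/3121 H=87809/32513] → run F
t=15: vr[D=1359/335 E=1024/423 G=7217/3121 H=87809/32513] → run G
t=16: vr[D=1359/335 E=1024/423 G=8241/3121 H=87809/32513] → run E
t=17: vr[D=1359/335 E=2048/423 G=8241/3121 H=87809/32513] → run G
t=18: vr[D=1359/335 E=2048/423 H=87809/32513] → run H
t=19: vr[D=1359/335 E=2048/423 H=108801/32513] → run H
t=20: vr[D=1359/335 E=2048/423 H=129793/32513] → run H
t=21: vr[D=1359/335 E=2048/423] → run D
t=22: vr[D=2383/335 E=2048/423] → run E
t=23: vr[D=2383/335 E=1024/141] → run D
t=24: vr[D=3407/335 E=1024/141] → run E
t=25: vr[D=3407/335 E=4096/423] → run E
t=26: vr[D=3407/335 E=5120/423] → run D
t=27: vr[D=4431/335 E=5120/423] → run E
t=28: vr[D=4431/335 E=2048/141] → run D
t=29: vr[E=2048/141] → run E
t=30: vr[E=7168/423] → run E
t=31: (idle)
t=32: (idle)
t=33: (idle)
t=34: (idle)
t=35: (idle)
t=36: (idle)
t=37: (idle)

context switches = 26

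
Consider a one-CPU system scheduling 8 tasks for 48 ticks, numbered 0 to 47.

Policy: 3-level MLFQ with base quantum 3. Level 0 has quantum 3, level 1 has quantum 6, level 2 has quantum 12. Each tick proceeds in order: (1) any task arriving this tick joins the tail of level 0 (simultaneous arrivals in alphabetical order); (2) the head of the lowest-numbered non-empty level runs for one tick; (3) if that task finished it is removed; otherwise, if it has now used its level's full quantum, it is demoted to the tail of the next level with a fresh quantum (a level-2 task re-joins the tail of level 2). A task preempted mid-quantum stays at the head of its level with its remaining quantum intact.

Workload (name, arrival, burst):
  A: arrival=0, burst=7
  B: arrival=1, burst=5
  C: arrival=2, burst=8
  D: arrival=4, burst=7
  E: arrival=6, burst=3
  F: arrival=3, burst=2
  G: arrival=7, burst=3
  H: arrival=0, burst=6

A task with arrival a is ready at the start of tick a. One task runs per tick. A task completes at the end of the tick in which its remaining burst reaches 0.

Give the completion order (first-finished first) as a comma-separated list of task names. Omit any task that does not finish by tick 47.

completion order = F, E, G, A, H, B, C, D

t=0: L0/L1/L2 = AH/-/- → run A
t=1: L0/L1/L2 = AHB/-/- → run A
t=2: L0/L1/L2 = AHBC/-/- → run A
t=3: L0/L1/L2 = HBCF/A/- → run H
t=4: L0/L1/L2 = HBCFD/A/- → run H
t=5: L0/L1/L2 = HBCFD/A/- → run H
t=6: L0/L1/L2 = BCFDE/AH/- → run B
t=7: L0/L1/L2 = BCFDEG/AH/- → run B
t=8: L0/L1/L2 = BCFDEG/AH/- → run B
t=9: L0/L1/L2 = CFDEG/AHB/- → run C
t=10: L0/L1/L2 = CFDEG/AHB/- → run C
t=11: L0/L1/L2 = CFDEG/AHB/- → run C
t=12: L0/L1/L2 = FDEG/AHBC/- → run F
t=13: L0/L1/L2 = FDEG/AHBC/- → run F
t=14: L0/L1/L2 = DEG/AHBC/- → run D
t=15: L0/L1/L2 = DEG/AHBC/- → run D
t=16: L0/L1/L2 = DEG/AHBC/- → run D
t=17: L0/L1/L2 = EG/AHBCD/- → run E
t=18: L0/L1/L2 = EG/AHBCD/- → run E
t=19: L0/L1/L2 = EG/AHBCD/- → run E
t=20: L0/L1/L2 = G/AHBCD/- → run G
t=21: L0/L1/L2 = G/AHBCD/- → run G
t=22: L0/L1/L2 = G/AHBCD/- → run G
t=23: L0/L1/L2 = -/AHBCD/- → run A
t=24: L0/L1/L2 = -/AHBCD/- → run A
t=25: L0/L1/L2 = -/AHBCD/- → run A
t=26: L0/L1/L2 = -/AHBCD/- → run A
t=27: L0/L1/L2 = -/HBCD/- → run H
t=28: L0/L1/L2 = -/HBCD/- → run H
t=29: L0/L1/L2 = -/HBCD/- → run H
t=30: L0/L1/L2 = -/BCD/- → run B
t=31: L0/L1/L2 = -/BCD/- → run B
t=32: L0/L1/L2 = -/CD/- → run C
t=33: L0/L1/L2 = -/CD/- → run C
t=34: L0/L1/L2 = -/CD/- → run C
t=35: L0/L1/L2 = -/CD/- → run C
t=36: L0/L1/L2 = -/CD/- → run C
t=37: L0/L1/L2 = -/D/- → run D
t=38: L0/L1/L2 = -/D/- → run D
t=39: L0/L1/L2 = -/D/- → run D
t=40: L0/L1/L2 = -/D/- → run D
t=41: (idle)
t=42: (idle)
t=43: (idle)
t=44: (idle)
t=45: (idle)
t=46: (idle)
t=47: (idle)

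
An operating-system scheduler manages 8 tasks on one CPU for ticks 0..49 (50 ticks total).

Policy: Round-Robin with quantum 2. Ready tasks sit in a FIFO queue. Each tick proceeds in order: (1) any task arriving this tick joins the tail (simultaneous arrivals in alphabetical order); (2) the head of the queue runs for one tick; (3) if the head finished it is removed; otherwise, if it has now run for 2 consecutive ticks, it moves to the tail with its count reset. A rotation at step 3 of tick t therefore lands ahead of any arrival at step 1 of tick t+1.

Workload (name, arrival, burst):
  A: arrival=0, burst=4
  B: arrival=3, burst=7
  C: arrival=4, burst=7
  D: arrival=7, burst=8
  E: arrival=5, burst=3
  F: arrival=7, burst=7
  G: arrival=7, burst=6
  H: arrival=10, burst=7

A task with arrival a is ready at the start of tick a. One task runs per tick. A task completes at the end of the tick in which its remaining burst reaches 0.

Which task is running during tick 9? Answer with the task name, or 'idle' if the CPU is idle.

t=0: queue=[A] q_used=0 → run A
t=1: queue=[A] q_used=1 → run A
t=2: queue=[A] q_used=0 → run A
t=3: queue=[A,B] q_used=1 → run A
t=4: queue=[B,C] q_used=0 → run B
t=5: queue=[B,C,E] q_used=1 → run B
t=6: queue=[C,E,B] q_used=0 → run C
t=7: queue=[C,E,B,D,F,G] q_used=1 → run C
t=8: queue=[E,B,D,F,G,C] q_used=0 → run E
t=9: queue=[E,B,D,F,G,C] q_used=1 → run E
t=10: queue=[B,D,F,G,C,E,H] q_used=0 → run B
t=11: queue=[B,D,F,G,C,E,H] q_used=1 → run B
t=12: queue=[D,F,G,C,E,H,B] q_used=0 → run D
t=13: queue=[D,F,G,C,E,H,B] q_used=1 → run D
t=14: queue=[F,G,C,E,H,B,D] q_used=0 → run F
t=15: queue=[F,G,C,E,H,B,D] q_used=1 → run F
t=16: queue=[G,C,E,H,B,D,F] q_used=0 → run G
t=17: queue=[G,C,E,H,B,D,F] q_used=1 → run G
t=18: queue=[C,E,H,B,D,F,G] q_used=0 → run C
t=19: queue=[C,E,H,B,D,F,G] q_used=1 → run C
t=20: queue=[E,H,B,D,F,G,C] q_used=0 → run E
t=21: queue=[H,B,D,F,G,C] q_used=0 → run H
t=22: queue=[H,B,D,F,G,C] q_used=1 → run H
t=23: queue=[B,D,F,G,C,H] q_used=0 → run B
t=24: queue=[B,D,F,G,C,H] q_used=1 → run B
t=25: queue=[D,F,G,C,H,B] q_used=0 → run D
t=26: queue=[D,F,G,C,H,B] q_used=1 → run D
t=27: queue=[F,G,C,H,B,D] q_used=0 → run F
t=28: queue=[F,G,C,H,B,D] q_used=1 → run F
t=29: queue=[G,C,H,B,D,F] q_used=0 → run G
t=30: queue=[G,C,H,B,D,F] q_used=1 → run G
t=31: queue=[C,H,B,D,F,G] q_used=0 → run C
t=32: queue=[C,H,B,D,F,G] q_used=1 → run C
t=33: queue=[H,B,D,F,G,C] q_used=0 → run H
t=34: queue=[H,B,D,F,G,C] q_used=1 → run H
t=35: queue=[B,D,F,G,C,H] q_used=0 → run B
t=36: queue=[D,F,G,C,H] q_used=0 → run D
t=37: queue=[D,F,G,C,H] q_used=1 → run D
t=38: queue=[F,G,C,H,D] q_used=0 → run F
t=39: queue=[F,G,C,H,D] q_used=1 → run F
t=40: queue=[G,C,H,D,F] q_used=0 → run G
t=41: queue=[G,C,H,D,F] q_used=1 → run G
t=42: queue=[C,H,D,F] q_used=0 → run C
t=43: queue=[H,D,F] q_used=0 → run H
t=44: queue=[H,D,F] q_used=1 → run H
t=45: queue=[D,F,H] q_used=0 → run D
t=46: queue=[D,F,H] q_used=1 → run D
t=47: queue=[F,H] q_used=0 → run F
t=48: queue=[H] q_used=0 → run H
t=49: (idle)

running at tick 9 = E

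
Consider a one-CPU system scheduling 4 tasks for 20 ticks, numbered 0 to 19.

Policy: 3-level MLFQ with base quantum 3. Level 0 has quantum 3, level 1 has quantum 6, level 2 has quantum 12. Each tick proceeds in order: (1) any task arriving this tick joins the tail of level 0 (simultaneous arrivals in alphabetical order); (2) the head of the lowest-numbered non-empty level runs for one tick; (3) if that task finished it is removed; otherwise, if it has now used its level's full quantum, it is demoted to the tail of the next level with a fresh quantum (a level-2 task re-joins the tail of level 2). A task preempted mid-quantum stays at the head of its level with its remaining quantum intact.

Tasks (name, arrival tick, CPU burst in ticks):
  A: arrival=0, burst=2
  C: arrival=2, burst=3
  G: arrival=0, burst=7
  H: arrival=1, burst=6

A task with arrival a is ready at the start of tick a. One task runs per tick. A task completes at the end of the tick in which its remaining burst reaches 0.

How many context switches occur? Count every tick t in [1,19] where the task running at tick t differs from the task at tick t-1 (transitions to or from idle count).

context switches = 6

t=0: L0/L1/L2 = AG/-/- → run A
t=1: L0/L1/L2 = AGH/-/- → run A
t=2: L0/L1/L2 = GHC/-/- → run G
t=3: L0/L1/L2 = GHC/-/- → run G
t=4: L0/L1/L2 = GHC/-/- → run G
t=5: L0/L1/L2 = HC/G/- → run H
t=6: L0/L1/L2 = HC/G/- → run H
t=7: L0/L1/L2 = HC/G/- → run H
t=8: L0/L1/L2 = C/GH/- → run C
t=9: L0/L1/L2 = C/GH/- → run C
t=10: L0/L1/L2 = C/GH/- → run C
t=11: L0/L1/L2 = -/GH/- → run G
t=12: L0/L1/L2 = -/GH/- → run G
t=13: L0/L1/L2 = -/GH/- → run G
t=14: L0/L1/L2 = -/GH/- → run G
t=15: L0/L1/L2 = -/H/- → run H
t=16: L0/L1/L2 = -/H/- → run H
t=17: L0/L1/L2 = -/H/- → run H
t=18: (idle)
t=19: (idle)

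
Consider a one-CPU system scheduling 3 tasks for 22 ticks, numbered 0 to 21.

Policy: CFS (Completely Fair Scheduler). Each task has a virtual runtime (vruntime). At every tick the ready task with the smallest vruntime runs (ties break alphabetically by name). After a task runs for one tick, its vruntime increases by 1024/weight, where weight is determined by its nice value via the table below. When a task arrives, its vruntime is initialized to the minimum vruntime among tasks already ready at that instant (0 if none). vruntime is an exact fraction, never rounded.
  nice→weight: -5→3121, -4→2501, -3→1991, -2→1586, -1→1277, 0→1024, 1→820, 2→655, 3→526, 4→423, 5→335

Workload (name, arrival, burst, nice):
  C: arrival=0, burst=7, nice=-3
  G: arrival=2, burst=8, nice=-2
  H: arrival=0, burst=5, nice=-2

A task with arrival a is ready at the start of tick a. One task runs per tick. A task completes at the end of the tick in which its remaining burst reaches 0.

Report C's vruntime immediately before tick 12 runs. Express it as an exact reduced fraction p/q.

t=0: vr[C=0 H=0] → run C
t=1: vr[C=1024/1991 H=0] → run H
t=2: vr[C=1024/1991 G=1024/1991 H=512/793] → run C
t=3: vr[C=2048/1991 G=1024/1991 H=512/793] → run G
t=4: vr[C=2048/1991 G=1831424/1578863 H=512/793] → run H
t=5: vr[C=2048/1991 G=1831424/1578863 H=1024/793] → run C
t=6: vr[C=3072/1991 G=1831424/1578863 H=1024/793] → run G
t=7: vr[C=3072/1991 G=2850816/1578863 H=1024/793] → run H
t=8: vr[C=3072/1991 G=2850816/1578863 H=1536/793] → run C
t=9: vr[C=4096/1991 G=2850816/1578863 H=1536/793] → run G
t=10: vr[C=4096/1991 G=3870208/1578863 H=1536/793] → run H
t=11: vr[C=4096/1991 G=3870208/1578863 H=2048/793] → run C
t=12: vr[C=5120/1991 G=3870208/1578863 H=2048/793] → run G
t=13: vr[C=5120/1991 G=4889600/1578863 H=2048/793] → run C
t=14: vr[C=6144/1991 G=4889600/1578863 H=2048/793] → run H
t=15: vr[C=6144/1991 G=4889600/1578863] → run C
t=16: vr[G=4889600/1578863] → run G
t=17: vr[G=5908992/1578863] → run G
t=18: vr[G=6928384/1578863] → run G
t=19: vr[G=7947776/1578863] → run G
t=20: (idle)
t=21: (idle)

vruntime(C, start of tick 12) = 5120/1991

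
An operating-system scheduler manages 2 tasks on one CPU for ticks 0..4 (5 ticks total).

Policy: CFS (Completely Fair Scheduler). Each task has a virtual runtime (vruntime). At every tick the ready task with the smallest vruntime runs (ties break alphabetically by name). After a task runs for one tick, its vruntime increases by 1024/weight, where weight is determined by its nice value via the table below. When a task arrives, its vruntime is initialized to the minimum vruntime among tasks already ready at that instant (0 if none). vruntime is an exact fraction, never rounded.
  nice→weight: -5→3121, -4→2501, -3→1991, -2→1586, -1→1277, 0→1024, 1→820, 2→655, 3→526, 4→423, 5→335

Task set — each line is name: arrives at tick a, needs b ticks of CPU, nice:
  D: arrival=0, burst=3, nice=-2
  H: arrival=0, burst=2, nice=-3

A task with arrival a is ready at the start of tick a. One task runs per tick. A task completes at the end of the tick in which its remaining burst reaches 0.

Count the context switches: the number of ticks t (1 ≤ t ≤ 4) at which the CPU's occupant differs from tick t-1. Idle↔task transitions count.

context switches = 2

t=0: vr[D=0 H=0] → run D
t=1: vr[D=512/793 H=0] → run H
t=2: vr[D=512/793 H=1024/1991] → run H
t=3: vr[D=512/793] → run D
t=4: vr[D=1024/793] → run D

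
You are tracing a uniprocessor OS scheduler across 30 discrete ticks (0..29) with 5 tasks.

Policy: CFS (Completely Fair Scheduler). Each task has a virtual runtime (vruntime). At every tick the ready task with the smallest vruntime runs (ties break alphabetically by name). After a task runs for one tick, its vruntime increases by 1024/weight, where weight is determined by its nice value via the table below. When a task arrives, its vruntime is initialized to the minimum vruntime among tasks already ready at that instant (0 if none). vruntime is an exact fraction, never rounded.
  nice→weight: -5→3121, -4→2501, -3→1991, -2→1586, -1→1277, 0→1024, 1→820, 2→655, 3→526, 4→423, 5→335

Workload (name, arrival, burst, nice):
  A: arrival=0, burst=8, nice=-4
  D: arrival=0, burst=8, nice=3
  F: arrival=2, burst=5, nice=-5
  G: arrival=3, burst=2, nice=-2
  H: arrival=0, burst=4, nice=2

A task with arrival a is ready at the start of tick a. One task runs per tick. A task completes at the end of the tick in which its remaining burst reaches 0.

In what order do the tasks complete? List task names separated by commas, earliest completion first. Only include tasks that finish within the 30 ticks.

t=0: vr[A=0 D=0 H=0] → run A
t=1: vr[A=1024/2501 D=0 H=0] → run D
t=2: vr[A=1024/2501 D=512/263 F=0 H=0] → run F
t=3: vr[A=1024/2501 D=512/263 F=1024/3121 G=0 H=0] → run G
t=4: vr[A=1024/2501 D=512/263 F=1024/3121 G=512/793 H=0] → run H
t=5: vr[A=1024/2501 D=512/263 F=1024/3121 G=512/793 H=1024/655] → run F
t=6: vr[A=1024/2501 D=512/263 F=2048/3121 G=512/793 H=1024/655] → run A
t=7: vr[A=2048/2501 D=512/263 F=2048/3121 G=512/793 H=1024/655] → run G
t=8: vr[A=2048/2501 D=512/263 F=2048/3121 H=1024/655] → run F
t=9: vr[A=2048/2501 D=512/263 F=3072/3121 H=1024/655] → run A
t=10: vr[A=3072/2501 D=512/263 F=3072/3121 H=1024/655] → run F
t=11: vr[A=3072/2501 D=512/263 F=4096/3121 H=1024/655] → run A
t=12: vr[A=4096/2501 D=512/263 F=4096/3121 H=1024/655] → run F
t=13: vr[A=4096/2501 D=512/263 H=1024/655] → run H
t=14: vr[A=4096/2501 D=512/263 H=2048/655] → run A
t=15: vr[A=5120/2501 D=512/263 H=2048/655] → run D
t=16: vr[A=5120/2501 D=1024/263 H=2048/655] → run A
t=17: vr[A=6144/2501 D=1024/263 H=2048/655] → run A
t=18: vr[A=7168/2501 D=1024/263 H=2048/655] → run A
t=19: vr[D=1024/263 H=2048/655] → run H
t=20: vr[D=1024/263 H=3072/655] → run D
t=21: vr[D=1536/263 H=3072/655] → run H
t=22: vr[D=1536/263] → run D
t=23: vr[D=2048/263] → run D
t=24: vr[D=2560/263] → run D
t=25: vr[D=3072/263] → run D
t=26: vr[D=3584/263] → run D
t=27: (idle)
t=28: (idle)
t=29: (idle)

completion order = G, F, A, H, D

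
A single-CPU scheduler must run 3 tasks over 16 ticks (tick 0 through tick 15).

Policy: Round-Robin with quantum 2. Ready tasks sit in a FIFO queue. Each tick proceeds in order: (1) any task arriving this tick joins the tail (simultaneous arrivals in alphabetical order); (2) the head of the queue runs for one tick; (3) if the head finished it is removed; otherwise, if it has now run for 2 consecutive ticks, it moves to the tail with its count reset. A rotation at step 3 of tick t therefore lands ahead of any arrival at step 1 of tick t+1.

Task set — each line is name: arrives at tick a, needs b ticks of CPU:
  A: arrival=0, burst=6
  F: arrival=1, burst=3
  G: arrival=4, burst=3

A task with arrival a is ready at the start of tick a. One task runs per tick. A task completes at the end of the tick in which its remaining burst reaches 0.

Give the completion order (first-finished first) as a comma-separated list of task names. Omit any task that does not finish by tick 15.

t=0: queue=[A] q_used=0 → run A
t=1: queue=[A,F] q_used=1 → run A
t=2: queue=[F,A] q_used=0 → run F
t=3: queue=[F,A] q_used=1 → run F
t=4: queue=[A,F,G] q_used=0 → run A
t=5: queue=[A,F,G] q_used=1 → run A
t=6: queue=[F,G,A] q_used=0 → run F
t=7: queue=[G,A] q_used=0 → run G
t=8: queue=[G,A] q_used=1 → run G
t=9: queue=[A,G] q_used=0 → run A
t=10: queue=[A,G] q_used=1 → run A
t=11: queue=[G] q_used=0 → run G
t=12: (idle)
t=13: (idle)
t=14: (idle)
t=15: (idle)

completion order = F, A, G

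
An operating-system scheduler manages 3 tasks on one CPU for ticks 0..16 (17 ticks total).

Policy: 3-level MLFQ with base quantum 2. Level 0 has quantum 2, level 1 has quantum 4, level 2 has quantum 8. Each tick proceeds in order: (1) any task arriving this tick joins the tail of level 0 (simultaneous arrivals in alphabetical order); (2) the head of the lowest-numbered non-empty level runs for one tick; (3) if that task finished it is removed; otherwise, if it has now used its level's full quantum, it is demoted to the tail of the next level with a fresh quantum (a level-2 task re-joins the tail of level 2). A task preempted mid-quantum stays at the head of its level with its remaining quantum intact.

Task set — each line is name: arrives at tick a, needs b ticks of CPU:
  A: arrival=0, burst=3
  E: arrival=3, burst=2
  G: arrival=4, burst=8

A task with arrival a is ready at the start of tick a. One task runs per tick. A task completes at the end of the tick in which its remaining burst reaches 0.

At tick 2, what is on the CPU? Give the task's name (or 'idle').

t=0: L0/L1/L2 = A/-/- → run A
t=1: L0/L1/L2 = A/-/- → run A
t=2: L0/L1/L2 = -/A/- → run A
t=3: L0/L1/L2 = E/-/- → run E
t=4: L0/L1/L2 = EG/-/- → run E
t=5: L0/L1/L2 = G/-/- → run G
t=6: L0/L1/L2 = G/-/- → run G
t=7: L0/L1/L2 = -/G/- → run G
t=8: L0/L1/L2 = -/G/- → run G
t=9: L0/L1/L2 = -/G/- → run G
t=10: L0/L1/L2 = -/G/- → run G
t=11: L0/L1/L2 = -/-/G → run G
t=12: L0/L1/L2 = -/-/G → run G
t=13: (idle)
t=14: (idle)
t=15: (idle)
t=16: (idle)

running at tick 2 = A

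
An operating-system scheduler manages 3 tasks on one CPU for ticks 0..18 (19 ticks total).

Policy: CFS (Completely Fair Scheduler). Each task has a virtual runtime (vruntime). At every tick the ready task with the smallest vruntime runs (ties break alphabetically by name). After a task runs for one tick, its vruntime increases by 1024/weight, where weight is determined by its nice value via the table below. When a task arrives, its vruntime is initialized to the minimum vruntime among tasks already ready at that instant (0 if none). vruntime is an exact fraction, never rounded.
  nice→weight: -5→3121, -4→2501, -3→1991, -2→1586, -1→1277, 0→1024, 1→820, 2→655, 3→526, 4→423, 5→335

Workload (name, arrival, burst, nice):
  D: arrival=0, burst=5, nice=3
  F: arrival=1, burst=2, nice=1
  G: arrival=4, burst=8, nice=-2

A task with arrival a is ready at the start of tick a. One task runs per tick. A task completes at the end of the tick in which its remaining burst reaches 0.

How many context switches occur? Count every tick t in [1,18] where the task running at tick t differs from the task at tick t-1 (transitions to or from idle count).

t=0: vr[D=0] → run D
t=1: vr[D=512/263 F=512/263] → run D
t=2: vr[D=1024/263 F=512/263] → run F
t=3: vr[D=1024/263 F=172288/53915] → run F
t=4: vr[D=1024/263 G=1024/263] → run D
t=5: vr[D=1536/263 G=1024/263] → run G
t=6: vr[D=1536/263 G=946688/208559] → run G
t=7: vr[D=1536/263 G=1081344/208559] → run G
t=8: vr[D=1536/263 G=1216000/208559] → run G
t=9: vr[D=1536/263 G=1350656/208559] → run D
t=10: vr[D=2048/263 G=1350656/208559] → run G
t=11: vr[D=2048/263 G=1485312/208559] → run G
t=12: vr[D=2048/263 G=1619968/208559] → run G
t=13: vr[D=2048/263 G=1754624/208559] → run D
t=14: vr[G=1754624/208559] → run G
t=15: (idle)
t=16: (idle)
t=17: (idle)
t=18: (idle)

context switches = 8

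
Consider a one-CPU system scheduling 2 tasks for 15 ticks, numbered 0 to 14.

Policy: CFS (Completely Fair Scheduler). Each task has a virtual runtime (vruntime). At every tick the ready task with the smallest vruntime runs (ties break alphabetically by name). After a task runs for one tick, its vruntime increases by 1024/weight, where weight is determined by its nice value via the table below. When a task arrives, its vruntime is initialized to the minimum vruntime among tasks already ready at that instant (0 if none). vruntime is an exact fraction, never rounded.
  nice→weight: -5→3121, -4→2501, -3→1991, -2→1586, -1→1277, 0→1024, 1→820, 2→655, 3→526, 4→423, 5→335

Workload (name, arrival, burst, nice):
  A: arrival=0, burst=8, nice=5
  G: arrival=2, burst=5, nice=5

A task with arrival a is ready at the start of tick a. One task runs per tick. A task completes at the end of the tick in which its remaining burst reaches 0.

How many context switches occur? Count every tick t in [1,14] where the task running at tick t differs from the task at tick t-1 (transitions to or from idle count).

t=0: vr[A=0] → run A
t=1: vr[A=1024/335] → run A
t=2: vr[A=2048/335 G=2048/335] → run A
t=3: vr[A=3072/335 G=2048/335] → run G
t=4: vr[A=3072/335 G=3072/335] → run A
t=5: vr[A=4096/335 G=3072/335] → run G
t=6: vr[A=4096/335 G=4096/335] → run A
t=7: vr[A=1024/67 G=4096/335] → run G
t=8: vr[A=1024/67 G=1024/67] → run A
t=9: vr[A=6144/335 G=1024/67] → run G
t=10: vr[A=6144/335 G=6144/335] → run A
t=11: vr[A=7168/335 G=6144/335] → run G
t=12: vr[A=7168/335] → run A
t=13: (idle)
t=14: (idle)

context switches = 11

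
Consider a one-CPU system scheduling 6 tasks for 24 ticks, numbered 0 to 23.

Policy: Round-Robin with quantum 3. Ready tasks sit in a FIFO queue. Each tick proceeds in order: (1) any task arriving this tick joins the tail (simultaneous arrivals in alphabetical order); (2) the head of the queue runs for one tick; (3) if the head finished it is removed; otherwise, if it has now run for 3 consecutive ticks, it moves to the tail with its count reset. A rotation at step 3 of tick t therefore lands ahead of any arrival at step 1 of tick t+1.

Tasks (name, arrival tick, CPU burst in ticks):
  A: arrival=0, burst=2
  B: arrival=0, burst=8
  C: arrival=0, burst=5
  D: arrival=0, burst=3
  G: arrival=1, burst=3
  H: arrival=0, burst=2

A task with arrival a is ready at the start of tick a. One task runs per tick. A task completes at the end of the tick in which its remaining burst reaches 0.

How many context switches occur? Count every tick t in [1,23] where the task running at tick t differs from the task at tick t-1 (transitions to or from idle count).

t=0: queue=[A,B,C,D,H] q_used=0 → run A
t=1: queue=[A,B,C,D,H,G] q_used=1 → run A
t=2: queue=[B,C,D,H,G] q_used=0 → run B
t=3: queue=[B,C,D,H,G] q_used=1 → run B
t=4: queue=[B,C,D,H,G] q_used=2 → run B
t=5: queue=[C,D,H,G,B] q_used=0 → run C
t=6: queue=[C,D,H,G,B] q_used=1 → run C
t=7: queue=[C,D,H,G,B] q_used=2 → run C
t=8: queue=[D,H,G,B,C] q_used=0 → run D
t=9: queue=[D,H,G,B,C] q_used=1 → run D
t=10: queue=[D,H,G,B,C] q_used=2 → run D
t=11: queue=[H,G,B,C] q_used=0 → run H
t=12: queue=[H,G,B,C] q_used=1 → run H
t=13: queue=[G,B,C] q_used=0 → run G
t=14: queue=[G,B,C] q_used=1 → run G
t=15: queue=[G,B,C] q_used=2 → run G
t=16: queue=[B,C] q_used=0 → run B
t=17: queue=[B,C] q_used=1 → run B
t=18: queue=[B,C] q_used=2 → run B
t=19: queue=[C,B] q_used=0 → run C
t=20: queue=[C,B] q_used=1 → run C
t=21: queue=[B] q_used=0 → run B
t=22: queue=[B] q_used=1 → run B
t=23: (idle)

context switches = 9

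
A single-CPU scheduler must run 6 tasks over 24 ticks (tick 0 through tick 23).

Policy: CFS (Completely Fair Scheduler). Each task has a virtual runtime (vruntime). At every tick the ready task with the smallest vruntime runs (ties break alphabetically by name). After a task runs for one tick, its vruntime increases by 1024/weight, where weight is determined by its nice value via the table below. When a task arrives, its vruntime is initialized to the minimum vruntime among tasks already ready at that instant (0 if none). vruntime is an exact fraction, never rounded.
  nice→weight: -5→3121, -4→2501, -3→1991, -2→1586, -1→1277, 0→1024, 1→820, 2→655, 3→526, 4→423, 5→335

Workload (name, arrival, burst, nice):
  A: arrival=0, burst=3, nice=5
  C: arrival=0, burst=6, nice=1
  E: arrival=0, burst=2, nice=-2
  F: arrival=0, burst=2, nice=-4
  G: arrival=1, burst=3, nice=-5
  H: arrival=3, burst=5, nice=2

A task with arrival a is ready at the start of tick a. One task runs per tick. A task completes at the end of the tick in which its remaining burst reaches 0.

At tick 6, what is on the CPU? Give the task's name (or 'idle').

t=0: vr[A=0 C=0 E=0 F=0] → run A
t=1: vr[A=1024/335 C=0 E=0 F=0 G=0] → run C
t=2: vr[A=1024/335 C=256/205 E=0 F=0 G=0] → run E
t=3: vr[A=1024/335 C=256/205 E=512/793 F=0 G=0 H=0] → run F
t=4: vr[A=1024/335 C=256/205 E=512/793 F=1024/2501 G=0 H=0] → run G
t=5: vr[A=1024/335 C=256/205 E=512/793 F=1024/2501 G=1024/3121 H=0] → run H
t=6: vr[A=1024/335 C=256/205 E=512/793 F=1024/2501 G=1024/3121 H=1024/655] → run G
t=7: vr[A=1024/335 C=256/205 E=512/793 F=1024/2501 G=2048/3121 H=1024/655] → run F
t=8: vr[A=1024/335 C=256/205 E=512/793 G=2048/3121 H=1024/655] → run E
t=9: vr[A=1024/335 C=256/205 G=2048/3121 H=1024/655] → run G
t=10: vr[A=1024/335 C=256/205 H=1024/655] → run C
t=11: vr[A=1024/335 C=512/205 H=1024/655] → run H
t=12: vr[A=1024/335 C=512/205 H=2048/655] → run C
t=13: vr[A=1024/335 C=768/205 H=2048/655] → run A
t=14: vr[A=2048/335 C=768/205 H=2048/655] → run H
t=15: vr[A=2048/335 C=768/205 H=3072/655] → run C
t=16: vr[A=2048/335 C=1024/205 H=3072/655] → run H
t=17: vr[A=2048/335 C=1024/205 H=4096/655] → run C
t=18: vr[A=2048/335 C=256/41 H=4096/655] → run A
t=19: vr[C=256/41 H=4096/655] → run C
t=20: vr[H=4096/655] → run H
t=21: (idle)
t=22: (idle)
t=23: (idle)

running at tick 6 = G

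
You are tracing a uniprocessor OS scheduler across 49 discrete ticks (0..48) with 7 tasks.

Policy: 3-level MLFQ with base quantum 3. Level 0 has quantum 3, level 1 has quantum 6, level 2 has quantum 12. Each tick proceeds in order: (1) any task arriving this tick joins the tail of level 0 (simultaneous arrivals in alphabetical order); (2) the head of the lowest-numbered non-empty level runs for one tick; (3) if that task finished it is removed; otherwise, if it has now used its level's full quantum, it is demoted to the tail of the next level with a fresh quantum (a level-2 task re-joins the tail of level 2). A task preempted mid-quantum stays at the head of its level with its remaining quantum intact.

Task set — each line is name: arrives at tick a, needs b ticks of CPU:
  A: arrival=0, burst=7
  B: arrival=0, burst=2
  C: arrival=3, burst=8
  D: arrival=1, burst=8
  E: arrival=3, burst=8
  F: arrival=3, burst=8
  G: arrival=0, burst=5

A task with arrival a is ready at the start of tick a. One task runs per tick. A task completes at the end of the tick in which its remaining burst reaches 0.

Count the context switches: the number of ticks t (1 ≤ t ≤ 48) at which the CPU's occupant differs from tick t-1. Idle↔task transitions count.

context switches = 13

t=0: L0/L1/L2 = ABG/-/- → run A
t=1: L0/L1/L2 = ABGD/-/- → run A
t=2: L0/L1/L2 = ABGD/-/- → run A
t=3: L0/L1/L2 = BGDCEF/A/- → run B
t=4: L0/L1/L2 = BGDCEF/A/- → run B
t=5: L0/L1/L2 = GDCEF/A/- → run G
t=6: L0/L1/L2 = GDCEF/A/- → run G
t=7: L0/L1/L2 = GDCEF/A/- → run G
t=8: L0/L1/L2 = DCEF/AG/- → run D
t=9: L0/L1/L2 = DCEF/AG/- → run D
t=10: L0/L1/L2 = DCEF/AG/- → run D
t=11: L0/L1/L2 = CEF/AGD/- → run C
t=12: L0/L1/L2 = CEF/AGD/- → run C
t=13: L0/L1/L2 = CEF/AGD/- → run C
t=14: L0/L1/L2 = EF/AGDC/- → run E
t=15: L0/L1/L2 = EF/AGDC/- → run E
t=16: L0/L1/L2 = EF/AGDC/- → run E
t=17: L0/L1/L2 = F/AGDCE/- → run F
t=18: L0/L1/L2 = F/AGDCE/- → run F
t=19: L0/L1/L2 = F/AGDCE/- → run F
t=20: L0/L1/L2 = -/AGDCEF/- → run A
t=21: L0/L1/L2 = -/AGDCEF/- → run A
t=22: L0/L1/L2 = -/AGDCEF/- → run A
t=23: L0/L1/L2 = -/AGDCEF/- → run A
t=24: L0/L1/L2 = -/GDCEF/- → run G
t=25: L0/L1/L2 = -/GDCEF/- → run G
t=26: L0/L1/L2 = -/DCEF/- → run D
t=27: L0/L1/L2 = -/DCEF/- → run D
t=28: L0/L1/L2 = -/DCEF/- → run D
t=29: L0/L1/L2 = -/DCEF/- → run D
t=30: L0/L1/L2 = -/DCEF/- → run D
t=31: L0/L1/L2 = -/CEF/- → run C
t=32: L0/L1/L2 = -/CEF/- → run C
t=33: L0/L1/L2 = -/CEF/- → run C
t=34: L0/L1/L2 = -/CEF/- → run C
t=35: L0/L1/L2 = -/CEF/- → run C
t=36: L0/L1/L2 = -/EF/- → run E
t=37: L0/L1/L2 = -/EF/- → run E
t=38: L0/L1/L2 = -/EF/- → run E
t=39: L0/L1/L2 = -/EF/- → run E
t=40: L0/L1/L2 = -/EF/- → run E
t=41: L0/L1/L2 = -/F/- → run F
t=42: L0/L1/L2 = -/F/- → run F
t=43: L0/L1/L2 = -/F/- → run F
t=44: L0/L1/L2 = -/F/- → run F
t=45: L0/L1/L2 = -/F/- → run F
t=46: (idle)
t=47: (idle)
t=48: (idle)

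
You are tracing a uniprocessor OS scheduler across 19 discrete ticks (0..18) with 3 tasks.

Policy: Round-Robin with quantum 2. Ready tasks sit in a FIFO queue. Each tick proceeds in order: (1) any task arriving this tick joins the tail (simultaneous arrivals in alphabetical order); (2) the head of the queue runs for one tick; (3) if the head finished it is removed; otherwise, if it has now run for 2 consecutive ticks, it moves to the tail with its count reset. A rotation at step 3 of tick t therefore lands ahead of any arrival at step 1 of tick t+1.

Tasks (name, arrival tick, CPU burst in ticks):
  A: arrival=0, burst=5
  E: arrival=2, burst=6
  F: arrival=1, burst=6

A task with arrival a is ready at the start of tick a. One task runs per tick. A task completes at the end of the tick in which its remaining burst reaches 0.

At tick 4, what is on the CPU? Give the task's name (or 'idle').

t=0: queue=[A] q_used=0 → run A
t=1: queue=[A,F] q_used=1 → run A
t=2: queue=[F,A,E] q_used=0 → run F
t=3: queue=[F,A,E] q_used=1 → run F
t=4: queue=[A,E,F] q_used=0 → run A
t=5: queue=[A,E,F] q_used=1 → run A
t=6: queue=[E,F,A] q_used=0 → run E
t=7: queue=[E,F,A] q_used=1 → run E
t=8: queue=[F,A,E] q_used=0 → run F
t=9: queue=[F,A,E] q_used=1 → run F
t=10: queue=[A,E,F] q_used=0 → run A
t=11: queue=[E,F] q_used=0 → run E
t=12: queue=[E,F] q_used=1 → run E
t=13: queue=[F,E] q_used=0 → run F
t=14: queue=[F,E] q_used=1 → run F
t=15: queue=[E] q_used=0 → run E
t=16: queue=[E] q_used=1 → run E
t=17: (idle)
t=18: (idle)

running at tick 4 = A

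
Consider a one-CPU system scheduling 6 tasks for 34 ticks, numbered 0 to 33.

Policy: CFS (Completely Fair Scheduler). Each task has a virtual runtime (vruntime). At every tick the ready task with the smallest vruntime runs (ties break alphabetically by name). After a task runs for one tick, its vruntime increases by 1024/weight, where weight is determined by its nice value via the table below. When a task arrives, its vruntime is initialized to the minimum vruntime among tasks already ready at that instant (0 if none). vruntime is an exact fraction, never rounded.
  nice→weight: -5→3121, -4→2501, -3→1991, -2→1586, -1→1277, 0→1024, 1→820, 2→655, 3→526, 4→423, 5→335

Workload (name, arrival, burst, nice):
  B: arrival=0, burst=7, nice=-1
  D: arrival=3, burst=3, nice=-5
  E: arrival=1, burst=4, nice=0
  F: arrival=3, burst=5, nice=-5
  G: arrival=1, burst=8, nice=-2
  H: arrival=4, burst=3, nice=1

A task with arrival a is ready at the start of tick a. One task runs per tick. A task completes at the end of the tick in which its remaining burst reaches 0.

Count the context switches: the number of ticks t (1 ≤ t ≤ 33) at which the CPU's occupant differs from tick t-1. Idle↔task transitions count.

t=0: vr[B=0] → run B
t=1: vr[B=1024/1277 E=1024/1277 G=1024/1277] → run B
t=2: vr[B=2048/1277 E=1024/1277 G=1024/1277] → run E
t=3: vr[B=2048/1277 D=1024/1277 E=2301/1277 F=1024/1277 G=1024/1277] → run D
t=4: vr[B=2048/1277 D=4503552/3985517 E=2301/1277 F=1024/1277 G=1024/1277 H=1024/1277] → run F
t=5: vr[B=2048/1277 D=4503552/3985517 E=2301/1277 F=4503552/3985517 G=1024/1277 H=1024/1277] → run G
t=6: vr[B=2048/1277 D=4503552/3985517 E=2301/1277 F=4503552/3985517 G=1465856/1012661 H=1024/1277] → run H
t=7: vr[B=2048/1277 D=4503552/3985517 E=2301/1277 F=4503552/3985517 G=1465856/1012661 H=536832/261785] → run D
t=8: vr[B=2048/1277 D=5811200/3985517 E=2301/1277 F=4503552/3985517 G=1465856/1012661 H=536832/261785] → run F
t=9: vr[B=2048/1277 D=5811200/3985517 E=2301/1277 F=5811200/3985517 G=1465856/1012661 H=536832/261785] → run G
t=10: vr[B=2048/1277 D=5811200/3985517 E=2301/1277 F=5811200/3985517 G=2119680/1012661 H=536832/261785] → run D
t=11: vr[B=2048/1277 E=2301/1277 F=5811200/3985517 G=2119680/1012661 H=536832/261785] → run F
t=12: vr[B=2048/1277 E=2301/1277 F=7118848/3985517 G=2119680/1012661 H=536832/261785] → run B
t=13: vr[B=3072/1277 E=2301/1277 F=7118848/3985517 G=2119680/1012661 H=536832/261785] → run F
t=14: vr[B=3072/1277 E=2301/1277 F=8426496/3985517 G=2119680/1012661 H=536832/261785] → run E
t=15: vr[B=3072/1277 E=3578/1277 F=8426496/3985517 G=2119680/1012661 H=536832/261785] → run H
t=16: vr[B=3072/1277 E=3578/1277 F=8426496/3985517 G=2119680/1012661 H=863744/261785] → run G
t=17: vr[B=3072/1277 E=3578/1277 F=8426496/3985517 G=2773504/1012661 H=863744/261785] → run F
t=18: vr[B=3072/1277 E=3578/1277 G=2773504/1012661 H=863744/261785] → run B
t=19: vr[B=4096/1277 E=3578/1277 G=2773504/1012661 H=863744/261785] → run G
t=20: vr[B=4096/1277 E=3578/1277 G=3427328/1012661 H=863744/261785] → run E
t=21: vr[B=4096/1277 E=4855/1277 G=3427328/1012661 H=863744/261785] → run B
t=22: vr[B=5120/1277 E=4855/1277 G=3427328/1012661 H=863744/261785] → run H
t=23: vr[B=5120/1277 E=4855/1277 G=3427328/1012661] → run G
t=24: vr[B=5120/1277 E=4855/1277 G=4081152/1012661] → run E
t=25: vr[B=5120/1277 G=4081152/1012661] → run B
t=26: vr[B=6144/1277 G=4081152/1012661] → run G
t=27: vr[B=6144/1277 G=4734976/1012661] → run G
t=28: vr[B=6144/1277 G=5388800/1012661] → run B
t=29: vr[G=5388800/1012661] → run G
t=30: (idle)
t=31: (idle)
t=32: (idle)
t=33: (idle)

context switches = 28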